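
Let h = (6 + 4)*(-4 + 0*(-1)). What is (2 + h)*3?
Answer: -114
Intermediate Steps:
h = -40 (h = 10*(-4 + 0) = 10*(-4) = -40)
(2 + h)*3 = (2 - 40)*3 = -38*3 = -114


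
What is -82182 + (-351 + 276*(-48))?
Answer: -95781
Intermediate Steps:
-82182 + (-351 + 276*(-48)) = -82182 + (-351 - 13248) = -82182 - 13599 = -95781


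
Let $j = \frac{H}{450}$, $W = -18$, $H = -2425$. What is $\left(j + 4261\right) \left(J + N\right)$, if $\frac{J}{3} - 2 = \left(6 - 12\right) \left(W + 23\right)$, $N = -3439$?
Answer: $- \frac{269865323}{18} \approx -1.4993 \cdot 10^{7}$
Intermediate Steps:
$J = -84$ ($J = 6 + 3 \left(6 - 12\right) \left(-18 + 23\right) = 6 + 3 \left(6 - 12\right) 5 = 6 + 3 \left(\left(-6\right) 5\right) = 6 + 3 \left(-30\right) = 6 - 90 = -84$)
$j = - \frac{97}{18}$ ($j = - \frac{2425}{450} = \left(-2425\right) \frac{1}{450} = - \frac{97}{18} \approx -5.3889$)
$\left(j + 4261\right) \left(J + N\right) = \left(- \frac{97}{18} + 4261\right) \left(-84 - 3439\right) = \frac{76601}{18} \left(-3523\right) = - \frac{269865323}{18}$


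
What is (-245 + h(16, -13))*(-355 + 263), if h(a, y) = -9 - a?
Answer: 24840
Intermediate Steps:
(-245 + h(16, -13))*(-355 + 263) = (-245 + (-9 - 1*16))*(-355 + 263) = (-245 + (-9 - 16))*(-92) = (-245 - 25)*(-92) = -270*(-92) = 24840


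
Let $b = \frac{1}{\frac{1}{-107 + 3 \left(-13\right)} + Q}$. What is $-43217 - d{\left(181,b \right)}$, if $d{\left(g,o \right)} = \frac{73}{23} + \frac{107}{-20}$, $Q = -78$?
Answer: $- \frac{19878819}{460} \approx -43215.0$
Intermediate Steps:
$b = - \frac{146}{11389}$ ($b = \frac{1}{\frac{1}{-107 + 3 \left(-13\right)} - 78} = \frac{1}{\frac{1}{-107 - 39} - 78} = \frac{1}{\frac{1}{-146} - 78} = \frac{1}{- \frac{1}{146} - 78} = \frac{1}{- \frac{11389}{146}} = - \frac{146}{11389} \approx -0.012819$)
$d{\left(g,o \right)} = - \frac{1001}{460}$ ($d{\left(g,o \right)} = 73 \cdot \frac{1}{23} + 107 \left(- \frac{1}{20}\right) = \frac{73}{23} - \frac{107}{20} = - \frac{1001}{460}$)
$-43217 - d{\left(181,b \right)} = -43217 - - \frac{1001}{460} = -43217 + \frac{1001}{460} = - \frac{19878819}{460}$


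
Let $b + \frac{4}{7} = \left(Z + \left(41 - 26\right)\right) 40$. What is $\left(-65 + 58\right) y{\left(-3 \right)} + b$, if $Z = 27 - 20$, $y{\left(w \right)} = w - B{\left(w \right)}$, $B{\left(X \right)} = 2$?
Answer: $\frac{6401}{7} \approx 914.43$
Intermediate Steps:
$y{\left(w \right)} = -2 + w$ ($y{\left(w \right)} = w - 2 = -2 + w$)
$Z = 7$ ($Z = 27 - 20 = 7$)
$b = \frac{6156}{7}$ ($b = - \frac{4}{7} + \left(7 + \left(41 - 26\right)\right) 40 = - \frac{4}{7} + \left(7 + 15\right) 40 = - \frac{4}{7} + 22 \cdot 40 = - \frac{4}{7} + 880 = \frac{6156}{7} \approx 879.43$)
$\left(-65 + 58\right) y{\left(-3 \right)} + b = \left(-65 + 58\right) \left(-2 - 3\right) + \frac{6156}{7} = \left(-7\right) \left(-5\right) + \frac{6156}{7} = 35 + \frac{6156}{7} = \frac{6401}{7}$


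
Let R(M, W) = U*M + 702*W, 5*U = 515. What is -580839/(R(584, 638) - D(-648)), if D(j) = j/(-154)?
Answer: -44724603/39117832 ≈ -1.1433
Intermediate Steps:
U = 103 (U = (⅕)*515 = 103)
R(M, W) = 103*M + 702*W
D(j) = -j/154 (D(j) = j*(-1/154) = -j/154)
-580839/(R(584, 638) - D(-648)) = -580839/((103*584 + 702*638) - (-1)*(-648)/154) = -580839/((60152 + 447876) - 1*324/77) = -580839/(508028 - 324/77) = -580839/39117832/77 = -580839*77/39117832 = -44724603/39117832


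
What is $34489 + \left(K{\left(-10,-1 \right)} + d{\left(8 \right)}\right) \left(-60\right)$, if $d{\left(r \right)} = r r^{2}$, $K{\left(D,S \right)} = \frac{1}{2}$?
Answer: $3739$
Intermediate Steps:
$K{\left(D,S \right)} = \frac{1}{2}$
$d{\left(r \right)} = r^{3}$
$34489 + \left(K{\left(-10,-1 \right)} + d{\left(8 \right)}\right) \left(-60\right) = 34489 + \left(\frac{1}{2} + 8^{3}\right) \left(-60\right) = 34489 + \left(\frac{1}{2} + 512\right) \left(-60\right) = 34489 + \frac{1025}{2} \left(-60\right) = 34489 - 30750 = 3739$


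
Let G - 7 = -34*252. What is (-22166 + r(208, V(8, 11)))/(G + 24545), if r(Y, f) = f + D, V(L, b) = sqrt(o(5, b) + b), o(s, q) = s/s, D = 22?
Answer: -1384/999 + sqrt(3)/7992 ≈ -1.3852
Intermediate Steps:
o(s, q) = 1
V(L, b) = sqrt(1 + b)
r(Y, f) = 22 + f (r(Y, f) = f + 22 = 22 + f)
G = -8561 (G = 7 - 34*252 = 7 - 8568 = -8561)
(-22166 + r(208, V(8, 11)))/(G + 24545) = (-22166 + (22 + sqrt(1 + 11)))/(-8561 + 24545) = (-22166 + (22 + sqrt(12)))/15984 = (-22166 + (22 + 2*sqrt(3)))*(1/15984) = (-22144 + 2*sqrt(3))*(1/15984) = -1384/999 + sqrt(3)/7992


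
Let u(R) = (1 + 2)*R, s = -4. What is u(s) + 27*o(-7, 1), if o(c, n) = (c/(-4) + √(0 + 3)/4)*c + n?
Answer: -1263/4 - 189*√3/4 ≈ -397.59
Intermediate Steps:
u(R) = 3*R
o(c, n) = n + c*(-c/4 + √3/4) (o(c, n) = (c*(-¼) + √3*(¼))*c + n = (-c/4 + √3/4)*c + n = c*(-c/4 + √3/4) + n = n + c*(-c/4 + √3/4))
u(s) + 27*o(-7, 1) = 3*(-4) + 27*(1 - ¼*(-7)² + (¼)*(-7)*√3) = -12 + 27*(1 - ¼*49 - 7*√3/4) = -12 + 27*(1 - 49/4 - 7*√3/4) = -12 + 27*(-45/4 - 7*√3/4) = -12 + (-1215/4 - 189*√3/4) = -1263/4 - 189*√3/4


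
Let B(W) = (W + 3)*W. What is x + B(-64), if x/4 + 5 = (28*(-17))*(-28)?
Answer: 57196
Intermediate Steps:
x = 53292 (x = -20 + 4*((28*(-17))*(-28)) = -20 + 4*(-476*(-28)) = -20 + 4*13328 = -20 + 53312 = 53292)
B(W) = W*(3 + W) (B(W) = (3 + W)*W = W*(3 + W))
x + B(-64) = 53292 - 64*(3 - 64) = 53292 - 64*(-61) = 53292 + 3904 = 57196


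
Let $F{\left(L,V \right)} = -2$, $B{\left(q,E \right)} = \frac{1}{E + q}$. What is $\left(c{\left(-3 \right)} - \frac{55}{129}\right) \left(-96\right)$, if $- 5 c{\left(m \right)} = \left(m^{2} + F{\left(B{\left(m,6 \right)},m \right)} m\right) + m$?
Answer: $\frac{58336}{215} \approx 271.33$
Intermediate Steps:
$c{\left(m \right)} = - \frac{m^{2}}{5} + \frac{m}{5}$ ($c{\left(m \right)} = - \frac{\left(m^{2} - 2 m\right) + m}{5} = - \frac{m^{2} - m}{5} = - \frac{m^{2}}{5} + \frac{m}{5}$)
$\left(c{\left(-3 \right)} - \frac{55}{129}\right) \left(-96\right) = \left(\frac{1}{5} \left(-3\right) \left(1 - -3\right) - \frac{55}{129}\right) \left(-96\right) = \left(\frac{1}{5} \left(-3\right) \left(1 + 3\right) - \frac{55}{129}\right) \left(-96\right) = \left(\frac{1}{5} \left(-3\right) 4 - \frac{55}{129}\right) \left(-96\right) = \left(- \frac{12}{5} - \frac{55}{129}\right) \left(-96\right) = \left(- \frac{1823}{645}\right) \left(-96\right) = \frac{58336}{215}$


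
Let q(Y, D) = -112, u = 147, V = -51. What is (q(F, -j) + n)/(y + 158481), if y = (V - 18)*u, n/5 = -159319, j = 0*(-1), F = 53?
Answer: -88523/16482 ≈ -5.3709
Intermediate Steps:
j = 0
n = -796595 (n = 5*(-159319) = -796595)
y = -10143 (y = (-51 - 18)*147 = -69*147 = -10143)
(q(F, -j) + n)/(y + 158481) = (-112 - 796595)/(-10143 + 158481) = -796707/148338 = -796707*1/148338 = -88523/16482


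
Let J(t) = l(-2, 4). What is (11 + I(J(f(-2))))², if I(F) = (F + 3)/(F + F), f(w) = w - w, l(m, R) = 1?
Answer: 169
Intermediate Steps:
f(w) = 0
J(t) = 1
I(F) = (3 + F)/(2*F) (I(F) = (3 + F)/((2*F)) = (3 + F)*(1/(2*F)) = (3 + F)/(2*F))
(11 + I(J(f(-2))))² = (11 + (½)*(3 + 1)/1)² = (11 + (½)*1*4)² = (11 + 2)² = 13² = 169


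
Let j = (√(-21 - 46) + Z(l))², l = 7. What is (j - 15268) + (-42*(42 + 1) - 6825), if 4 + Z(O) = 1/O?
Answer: -1173605/49 - 54*I*√67/7 ≈ -23951.0 - 63.144*I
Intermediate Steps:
Z(O) = -4 + 1/O
j = (-27/7 + I*√67)² (j = (√(-21 - 46) + (-4 + 1/7))² = (√(-67) + (-4 + ⅐))² = (I*√67 - 27/7)² = (-27/7 + I*√67)² ≈ -52.122 - 63.144*I)
(j - 15268) + (-42*(42 + 1) - 6825) = ((-27 + 7*I*√67)²/49 - 15268) + (-42*(42 + 1) - 6825) = (-15268 + (-27 + 7*I*√67)²/49) + (-42*43 - 6825) = (-15268 + (-27 + 7*I*√67)²/49) + (-1806 - 6825) = (-15268 + (-27 + 7*I*√67)²/49) - 8631 = -23899 + (-27 + 7*I*√67)²/49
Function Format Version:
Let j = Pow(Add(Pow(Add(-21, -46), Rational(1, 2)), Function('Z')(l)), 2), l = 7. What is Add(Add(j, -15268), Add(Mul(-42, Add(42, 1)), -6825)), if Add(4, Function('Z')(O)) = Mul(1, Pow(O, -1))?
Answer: Add(Rational(-1173605, 49), Mul(Rational(-54, 7), I, Pow(67, Rational(1, 2)))) ≈ Add(-23951., Mul(-63.144, I))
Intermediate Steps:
Function('Z')(O) = Add(-4, Pow(O, -1)) (Function('Z')(O) = Add(-4, Mul(1, Pow(O, -1))) = Add(-4, Pow(O, -1)))
j = Pow(Add(Rational(-27, 7), Mul(I, Pow(67, Rational(1, 2)))), 2) (j = Pow(Add(Pow(Add(-21, -46), Rational(1, 2)), Add(-4, Pow(7, -1))), 2) = Pow(Add(Pow(-67, Rational(1, 2)), Add(-4, Rational(1, 7))), 2) = Pow(Add(Mul(I, Pow(67, Rational(1, 2))), Rational(-27, 7)), 2) = Pow(Add(Rational(-27, 7), Mul(I, Pow(67, Rational(1, 2)))), 2) ≈ Add(-52.122, Mul(-63.144, I)))
Add(Add(j, -15268), Add(Mul(-42, Add(42, 1)), -6825)) = Add(Add(Mul(Rational(1, 49), Pow(Add(-27, Mul(7, I, Pow(67, Rational(1, 2)))), 2)), -15268), Add(Mul(-42, Add(42, 1)), -6825)) = Add(Add(-15268, Mul(Rational(1, 49), Pow(Add(-27, Mul(7, I, Pow(67, Rational(1, 2)))), 2))), Add(Mul(-42, 43), -6825)) = Add(Add(-15268, Mul(Rational(1, 49), Pow(Add(-27, Mul(7, I, Pow(67, Rational(1, 2)))), 2))), Add(-1806, -6825)) = Add(Add(-15268, Mul(Rational(1, 49), Pow(Add(-27, Mul(7, I, Pow(67, Rational(1, 2)))), 2))), -8631) = Add(-23899, Mul(Rational(1, 49), Pow(Add(-27, Mul(7, I, Pow(67, Rational(1, 2)))), 2)))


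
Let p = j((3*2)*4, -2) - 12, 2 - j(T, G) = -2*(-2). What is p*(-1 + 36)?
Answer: -490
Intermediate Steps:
j(T, G) = -2 (j(T, G) = 2 - (-2)*(-2) = 2 - 1*4 = 2 - 4 = -2)
p = -14 (p = -2 - 12 = -14)
p*(-1 + 36) = -14*(-1 + 36) = -14*35 = -490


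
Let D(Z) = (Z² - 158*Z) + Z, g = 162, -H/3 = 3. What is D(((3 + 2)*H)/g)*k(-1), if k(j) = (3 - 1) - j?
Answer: 14155/108 ≈ 131.06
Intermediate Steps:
H = -9 (H = -3*3 = -9)
D(Z) = Z² - 157*Z
k(j) = 2 - j
D(((3 + 2)*H)/g)*k(-1) = ((((3 + 2)*(-9))/162)*(-157 + ((3 + 2)*(-9))/162))*(2 - 1*(-1)) = (((5*(-9))*(1/162))*(-157 + (5*(-9))*(1/162)))*(2 + 1) = ((-45*1/162)*(-157 - 45*1/162))*3 = -5*(-157 - 5/18)/18*3 = -5/18*(-2831/18)*3 = (14155/324)*3 = 14155/108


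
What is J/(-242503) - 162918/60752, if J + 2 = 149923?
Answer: -24308052173/7366271128 ≈ -3.2999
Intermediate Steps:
J = 149921 (J = -2 + 149923 = 149921)
J/(-242503) - 162918/60752 = 149921/(-242503) - 162918/60752 = 149921*(-1/242503) - 162918*1/60752 = -149921/242503 - 81459/30376 = -24308052173/7366271128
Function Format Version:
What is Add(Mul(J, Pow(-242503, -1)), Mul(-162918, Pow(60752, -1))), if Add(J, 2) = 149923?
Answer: Rational(-24308052173, 7366271128) ≈ -3.2999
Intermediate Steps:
J = 149921 (J = Add(-2, 149923) = 149921)
Add(Mul(J, Pow(-242503, -1)), Mul(-162918, Pow(60752, -1))) = Add(Mul(149921, Pow(-242503, -1)), Mul(-162918, Pow(60752, -1))) = Add(Mul(149921, Rational(-1, 242503)), Mul(-162918, Rational(1, 60752))) = Add(Rational(-149921, 242503), Rational(-81459, 30376)) = Rational(-24308052173, 7366271128)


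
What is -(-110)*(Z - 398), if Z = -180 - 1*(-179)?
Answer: -43890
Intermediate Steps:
Z = -1 (Z = -180 + 179 = -1)
-(-110)*(Z - 398) = -(-110)*(-1 - 398) = -(-110)*(-399) = -1*43890 = -43890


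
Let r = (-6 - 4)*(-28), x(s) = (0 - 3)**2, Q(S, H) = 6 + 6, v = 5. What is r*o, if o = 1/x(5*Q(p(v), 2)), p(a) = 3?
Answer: 280/9 ≈ 31.111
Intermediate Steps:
Q(S, H) = 12
x(s) = 9 (x(s) = (-3)**2 = 9)
r = 280 (r = -10*(-28) = 280)
o = 1/9 ≈ 0.11111
r*o = 280*(1/9) = 280/9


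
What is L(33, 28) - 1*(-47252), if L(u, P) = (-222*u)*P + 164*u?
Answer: -152464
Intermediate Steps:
L(u, P) = 164*u - 222*P*u (L(u, P) = -222*P*u + 164*u = 164*u - 222*P*u)
L(33, 28) - 1*(-47252) = 2*33*(82 - 111*28) - 1*(-47252) = 2*33*(82 - 3108) + 47252 = 2*33*(-3026) + 47252 = -199716 + 47252 = -152464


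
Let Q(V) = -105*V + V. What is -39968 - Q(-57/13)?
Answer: -40424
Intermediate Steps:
Q(V) = -104*V
-39968 - Q(-57/13) = -39968 - (-104)*(-57/13) = -39968 - (-104)*(-57*1/13) = -39968 - (-104)*(-57)/13 = -39968 - 1*456 = -39968 - 456 = -40424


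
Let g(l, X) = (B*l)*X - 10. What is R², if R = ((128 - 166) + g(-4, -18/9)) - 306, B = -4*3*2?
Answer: 298116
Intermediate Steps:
B = -24 (B = -12*2 = -24)
g(l, X) = -10 - 24*X*l (g(l, X) = (-24*l)*X - 10 = -24*X*l - 10 = -10 - 24*X*l)
R = -546 (R = ((128 - 166) + (-10 - 24*(-18/9)*(-4))) - 306 = (-38 + (-10 - 24*(-18*⅑)*(-4))) - 306 = (-38 + (-10 - 24*(-2)*(-4))) - 306 = (-38 + (-10 - 192)) - 306 = (-38 - 202) - 306 = -240 - 306 = -546)
R² = (-546)² = 298116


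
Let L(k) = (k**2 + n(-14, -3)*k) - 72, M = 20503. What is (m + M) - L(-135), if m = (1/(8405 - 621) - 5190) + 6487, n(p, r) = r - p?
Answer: 39947489/7784 ≈ 5132.0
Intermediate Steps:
L(k) = -72 + k**2 + 11*k (L(k) = (k**2 + (-3 - 1*(-14))*k) - 72 = (k**2 + (-3 + 14)*k) - 72 = (k**2 + 11*k) - 72 = -72 + k**2 + 11*k)
m = 10095849/7784 (m = (1/7784 - 5190) + 6487 = -40398959/7784 + 6487 = 10095849/7784 ≈ 1297.0)
(m + M) - L(-135) = (10095849/7784 + 20503) - (-72 + (-135)**2 + 11*(-135)) = 169691201/7784 - (-72 + 18225 - 1485) = 169691201/7784 - 1*16668 = 169691201/7784 - 16668 = 39947489/7784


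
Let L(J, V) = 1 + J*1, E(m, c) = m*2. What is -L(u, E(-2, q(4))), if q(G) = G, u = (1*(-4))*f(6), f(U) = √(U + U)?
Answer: -1 + 8*√3 ≈ 12.856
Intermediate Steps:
f(U) = √2*√U (f(U) = √(2*U) = √2*√U)
u = -8*√3 (u = (1*(-4))*(√2*√6) = -8*√3 ≈ -13.856)
E(m, c) = 2*m
L(J, V) = 1 + J
-L(u, E(-2, q(4))) = -(1 - 8*√3) = -1 + 8*√3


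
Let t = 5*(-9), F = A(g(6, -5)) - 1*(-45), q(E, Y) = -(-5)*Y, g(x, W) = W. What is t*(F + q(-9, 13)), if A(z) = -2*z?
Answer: -5400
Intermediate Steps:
q(E, Y) = 5*Y
F = 55 (F = -2*(-5) - 1*(-45) = 10 + 45 = 55)
t = -45
t*(F + q(-9, 13)) = -45*(55 + 5*13) = -45*(55 + 65) = -45*120 = -5400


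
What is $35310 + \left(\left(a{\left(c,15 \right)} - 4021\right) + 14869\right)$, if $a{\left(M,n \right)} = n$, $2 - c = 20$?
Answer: $46173$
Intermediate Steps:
$c = -18$ ($c = 2 - 20 = -18$)
$35310 + \left(\left(a{\left(c,15 \right)} - 4021\right) + 14869\right) = 35310 + \left(\left(15 - 4021\right) + 14869\right) = 35310 + \left(-4006 + 14869\right) = 35310 + 10863 = 46173$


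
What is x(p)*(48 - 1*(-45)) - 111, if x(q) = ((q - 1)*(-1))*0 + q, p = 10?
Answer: 819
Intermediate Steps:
x(q) = q (x(q) = ((-1 + q)*(-1))*0 + q = (1 - q)*0 + q = 0 + q = q)
x(p)*(48 - 1*(-45)) - 111 = 10*(48 - 1*(-45)) - 111 = 10*(48 + 45) - 111 = 10*93 - 111 = 930 - 111 = 819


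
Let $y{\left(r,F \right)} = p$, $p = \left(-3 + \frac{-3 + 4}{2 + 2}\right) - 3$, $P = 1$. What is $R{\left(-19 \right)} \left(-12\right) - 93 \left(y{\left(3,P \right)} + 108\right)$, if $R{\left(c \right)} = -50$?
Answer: $- \frac{35637}{4} \approx -8909.3$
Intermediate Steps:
$p = - \frac{23}{4}$ ($p = \left(-3 + 1 \cdot \frac{1}{4}\right) - 3 = \left(-3 + \frac{1}{4}\right) - 3 = - \frac{11}{4} - 3 = - \frac{23}{4} \approx -5.75$)
$y{\left(r,F \right)} = - \frac{23}{4}$
$R{\left(-19 \right)} \left(-12\right) - 93 \left(y{\left(3,P \right)} + 108\right) = \left(-50\right) \left(-12\right) - 93 \left(- \frac{23}{4} + 108\right) = 600 - \frac{38037}{4} = - \frac{35637}{4}$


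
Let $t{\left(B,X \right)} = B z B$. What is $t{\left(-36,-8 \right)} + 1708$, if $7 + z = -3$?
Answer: $-11252$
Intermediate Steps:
$z = -10$ ($z = -7 - 3 = -10$)
$t{\left(B,X \right)} = - 10 B^{2}$ ($t{\left(B,X \right)} = B \left(-10\right) B = - 10 B B = - 10 B^{2}$)
$t{\left(-36,-8 \right)} + 1708 = - 10 \left(-36\right)^{2} + 1708 = \left(-10\right) 1296 + 1708 = -12960 + 1708 = -11252$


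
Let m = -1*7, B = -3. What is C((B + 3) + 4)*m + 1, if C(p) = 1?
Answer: -6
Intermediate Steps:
m = -7
C((B + 3) + 4)*m + 1 = 1*(-7) + 1 = -7 + 1 = -6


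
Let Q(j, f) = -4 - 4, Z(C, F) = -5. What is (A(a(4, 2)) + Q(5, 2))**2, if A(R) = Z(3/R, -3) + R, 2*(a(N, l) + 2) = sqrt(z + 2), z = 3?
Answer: (30 - sqrt(5))**2/4 ≈ 192.71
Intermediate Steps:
Q(j, f) = -8
a(N, l) = -2 + sqrt(5)/2 (a(N, l) = -2 + sqrt(3 + 2)/2 = -2 + sqrt(5)/2)
A(R) = -5 + R
(A(a(4, 2)) + Q(5, 2))**2 = ((-5 + (-2 + sqrt(5)/2)) - 8)**2 = ((-7 + sqrt(5)/2) - 8)**2 = (-15 + sqrt(5)/2)**2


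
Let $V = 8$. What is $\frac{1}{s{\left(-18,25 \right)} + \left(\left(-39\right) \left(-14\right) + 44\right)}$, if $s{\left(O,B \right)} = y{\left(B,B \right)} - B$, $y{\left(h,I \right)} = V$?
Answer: $\frac{1}{573} \approx 0.0017452$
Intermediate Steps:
$y{\left(h,I \right)} = 8$
$s{\left(O,B \right)} = 8 - B$
$\frac{1}{s{\left(-18,25 \right)} + \left(\left(-39\right) \left(-14\right) + 44\right)} = \frac{1}{\left(8 - 25\right) + \left(\left(-39\right) \left(-14\right) + 44\right)} = \frac{1}{\left(8 - 25\right) + \left(546 + 44\right)} = \frac{1}{-17 + 590} = \frac{1}{573}$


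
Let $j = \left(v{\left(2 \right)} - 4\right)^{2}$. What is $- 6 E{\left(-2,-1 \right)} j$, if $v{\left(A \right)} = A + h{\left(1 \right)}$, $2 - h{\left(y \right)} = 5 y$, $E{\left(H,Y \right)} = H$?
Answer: $300$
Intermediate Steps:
$h{\left(y \right)} = 2 - 5 y$
$v{\left(A \right)} = -3 + A$ ($v{\left(A \right)} = A + \left(2 - 5\right) = A - 3 = -3 + A$)
$j = 25$ ($j = \left(\left(-3 + 2\right) - 4\right)^{2} = \left(-1 - 4\right)^{2} = \left(-5\right)^{2} = 25$)
$- 6 E{\left(-2,-1 \right)} j = \left(-6\right) \left(-2\right) 25 = 12 \cdot 25 = 300$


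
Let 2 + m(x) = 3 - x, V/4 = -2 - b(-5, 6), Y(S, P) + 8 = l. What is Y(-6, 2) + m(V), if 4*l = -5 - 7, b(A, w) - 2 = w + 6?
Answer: 54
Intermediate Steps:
b(A, w) = 8 + w (b(A, w) = 2 + (w + 6) = 2 + (6 + w) = 8 + w)
l = -3 (l = (-5 - 7)/4 = (¼)*(-12) = -3)
Y(S, P) = -11 (Y(S, P) = -8 - 3 = -11)
V = -64 (V = 4*(-2 - (8 + 6)) = 4*(-2 - 1*14) = 4*(-2 - 14) = 4*(-16) = -64)
m(x) = 1 - x (m(x) = -2 + (3 - x) = 1 - x)
Y(-6, 2) + m(V) = -11 + (1 - 1*(-64)) = -11 + (1 + 64) = -11 + 65 = 54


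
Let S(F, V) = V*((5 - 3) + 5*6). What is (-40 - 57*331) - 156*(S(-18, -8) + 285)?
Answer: -23431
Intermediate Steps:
S(F, V) = 32*V (S(F, V) = V*(2 + 30) = V*32 = 32*V)
(-40 - 57*331) - 156*(S(-18, -8) + 285) = (-40 - 57*331) - 156*(32*(-8) + 285) = (-40 - 18867) - 156*(-256 + 285) = -18907 - 156*29 = -18907 - 4524 = -23431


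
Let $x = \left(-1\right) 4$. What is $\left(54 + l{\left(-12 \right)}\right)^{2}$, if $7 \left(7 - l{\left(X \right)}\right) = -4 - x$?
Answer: $3721$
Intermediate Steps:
$x = -4$
$l{\left(X \right)} = 7$ ($l{\left(X \right)} = 7 - \frac{-4 - -4}{7} = 7 - \frac{-4 + 4}{7} = 7 - 0 = 7 + 0 = 7$)
$\left(54 + l{\left(-12 \right)}\right)^{2} = \left(54 + 7\right)^{2} = 61^{2} = 3721$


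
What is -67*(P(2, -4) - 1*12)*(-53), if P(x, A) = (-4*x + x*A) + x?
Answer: -92326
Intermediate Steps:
P(x, A) = -3*x + A*x (P(x, A) = (-4*x + A*x) + x = -3*x + A*x)
-67*(P(2, -4) - 1*12)*(-53) = -67*(2*(-3 - 4) - 1*12)*(-53) = -67*(2*(-7) - 12)*(-53) = -67*(-14 - 12)*(-53) = -67*(-26)*(-53) = 1742*(-53) = -92326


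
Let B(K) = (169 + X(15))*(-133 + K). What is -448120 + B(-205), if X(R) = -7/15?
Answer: -7576264/15 ≈ -5.0508e+5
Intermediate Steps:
X(R) = -7/15 (X(R) = -7*1/15 = -7/15)
B(K) = -336224/15 + 2528*K/15 (B(K) = (169 - 7/15)*(-133 + K) = 2528*(-133 + K)/15 = -336224/15 + 2528*K/15)
-448120 + B(-205) = -448120 + (-336224/15 + (2528/15)*(-205)) = -448120 + (-336224/15 - 103648/3) = -448120 - 854464/15 = -7576264/15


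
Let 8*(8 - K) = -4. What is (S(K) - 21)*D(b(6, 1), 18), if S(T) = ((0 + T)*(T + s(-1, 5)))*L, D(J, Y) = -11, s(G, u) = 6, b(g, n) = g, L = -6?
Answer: 16731/2 ≈ 8365.5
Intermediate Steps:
K = 17/2 (K = 8 - ⅛*(-4) = 8 + ½ = 17/2 ≈ 8.5000)
S(T) = -6*T*(6 + T) (S(T) = ((0 + T)*(T + 6))*(-6) = (T*(6 + T))*(-6) = -6*T*(6 + T))
(S(K) - 21)*D(b(6, 1), 18) = (-6*17/2*(6 + 17/2) - 21)*(-11) = (-6*17/2*29/2 - 21)*(-11) = (-1479/2 - 21)*(-11) = -1521/2*(-11) = 16731/2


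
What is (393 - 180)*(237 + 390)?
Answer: 133551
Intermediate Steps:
(393 - 180)*(237 + 390) = 213*627 = 133551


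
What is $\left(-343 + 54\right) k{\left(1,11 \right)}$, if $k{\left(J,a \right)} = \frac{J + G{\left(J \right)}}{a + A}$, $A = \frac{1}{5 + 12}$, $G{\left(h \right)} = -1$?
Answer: $0$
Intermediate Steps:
$A = \frac{1}{17} \approx 0.058824$
$k{\left(J,a \right)} = \frac{-1 + J}{\frac{1}{17} + a}$ ($k{\left(J,a \right)} = \frac{J - 1}{a + \frac{1}{17}} = \frac{-1 + J}{\frac{1}{17} + a}$)
$\left(-343 + 54\right) k{\left(1,11 \right)} = \left(-343 + 54\right) \frac{17 \left(-1 + 1\right)}{1 + 17 \cdot 11} = - 289 \cdot 17 \frac{1}{1 + 187} \cdot 0 = - 289 \cdot 17 \cdot \frac{1}{188} \cdot 0 = \left(-289\right) 0 = 0$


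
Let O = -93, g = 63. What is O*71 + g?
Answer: -6540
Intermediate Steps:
O*71 + g = -93*71 + 63 = -6603 + 63 = -6540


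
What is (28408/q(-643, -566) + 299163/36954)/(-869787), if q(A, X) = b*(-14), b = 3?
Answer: 19207859/24999417954 ≈ 0.00076833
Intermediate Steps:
q(A, X) = -42 (q(A, X) = 3*(-14) = -42)
(28408/q(-643, -566) + 299163/36954)/(-869787) = (28408/(-42) + 299163/36954)/(-869787) = (28408*(-1/42) + 299163*(1/36954))*(-1/869787) = (-14204/21 + 99721/12318)*(-1/869787) = -19207859/28742*(-1/869787) = 19207859/24999417954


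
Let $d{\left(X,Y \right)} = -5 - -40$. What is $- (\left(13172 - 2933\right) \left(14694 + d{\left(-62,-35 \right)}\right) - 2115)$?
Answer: $-150808116$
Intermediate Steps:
$d{\left(X,Y \right)} = 35$ ($d{\left(X,Y \right)} = -5 + 40 = 35$)
$- (\left(13172 - 2933\right) \left(14694 + d{\left(-62,-35 \right)}\right) - 2115) = - (\left(13172 - 2933\right) \left(14694 + 35\right) - 2115) = - (10239 \cdot 14729 - 2115) = - (150810231 - 2115) = \left(-1\right) 150808116 = -150808116$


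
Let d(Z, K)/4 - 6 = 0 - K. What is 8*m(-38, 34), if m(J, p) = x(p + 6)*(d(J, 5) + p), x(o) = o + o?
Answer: 24320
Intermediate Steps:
d(Z, K) = 24 - 4*K (d(Z, K) = 24 + 4*(0 - K) = 24 + 4*(-K) = 24 - 4*K)
x(o) = 2*o
m(J, p) = (4 + p)*(12 + 2*p) (m(J, p) = (2*(p + 6))*((24 - 4*5) + p) = (2*(6 + p))*((24 - 20) + p) = (12 + 2*p)*(4 + p) = (4 + p)*(12 + 2*p))
8*m(-38, 34) = 8*(2*(4 + 34)*(6 + 34)) = 8*(2*38*40) = 8*3040 = 24320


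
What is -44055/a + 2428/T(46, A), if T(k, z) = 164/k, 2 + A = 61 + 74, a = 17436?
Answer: 161680579/238292 ≈ 678.50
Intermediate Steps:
A = 133 (A = -2 + (61 + 74) = -2 + 135 = 133)
-44055/a + 2428/T(46, A) = -44055/17436 + 2428/((164/46)) = -44055*1/17436 + 2428/((164*(1/46))) = -14685/5812 + 2428/(82/23) = -14685/5812 + 2428*(23/82) = -14685/5812 + 27922/41 = 161680579/238292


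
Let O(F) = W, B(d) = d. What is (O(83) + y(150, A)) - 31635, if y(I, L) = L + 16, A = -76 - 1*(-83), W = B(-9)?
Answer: -31621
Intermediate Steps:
W = -9
O(F) = -9
A = 7 (A = -76 + 83 = 7)
y(I, L) = 16 + L
(O(83) + y(150, A)) - 31635 = (-9 + (16 + 7)) - 31635 = (-9 + 23) - 31635 = 14 - 31635 = -31621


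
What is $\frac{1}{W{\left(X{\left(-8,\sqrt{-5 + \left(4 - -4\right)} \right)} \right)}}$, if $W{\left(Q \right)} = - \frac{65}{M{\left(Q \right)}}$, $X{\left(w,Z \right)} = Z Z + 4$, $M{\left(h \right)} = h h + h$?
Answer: $- \frac{56}{65} \approx -0.86154$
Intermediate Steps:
$M{\left(h \right)} = h + h^{2}$ ($M{\left(h \right)} = h^{2} + h = h + h^{2}$)
$X{\left(w,Z \right)} = 4 + Z^{2}$ ($X{\left(w,Z \right)} = Z^{2} + 4 = 4 + Z^{2}$)
$W{\left(Q \right)} = - \frac{65}{Q \left(1 + Q\right)}$
$\frac{1}{W{\left(X{\left(-8,\sqrt{-5 + \left(4 - -4\right)} \right)} \right)}} = \frac{1}{\left(-65\right) \frac{1}{4 + \left(\sqrt{-5 + \left(4 - -4\right)}\right)^{2}} \frac{1}{1 + \left(4 + \left(\sqrt{-5 + \left(4 - -4\right)}\right)^{2}\right)}} = \frac{1}{\left(-65\right) \frac{1}{4 + \left(\sqrt{-5 + \left(4 + 4\right)}\right)^{2}} \frac{1}{1 + \left(4 + \left(\sqrt{-5 + \left(4 + 4\right)}\right)^{2}\right)}} = \frac{1}{\left(-65\right) \frac{1}{4 + \left(\sqrt{-5 + 8}\right)^{2}} \frac{1}{1 + \left(4 + \left(\sqrt{-5 + 8}\right)^{2}\right)}} = \frac{1}{\left(-65\right) \frac{1}{4 + \left(\sqrt{3}\right)^{2}} \frac{1}{1 + \left(4 + \left(\sqrt{3}\right)^{2}\right)}} = \frac{1}{\left(-65\right) \frac{1}{4 + 3} \frac{1}{1 + \left(4 + 3\right)}} = \frac{1}{\left(-65\right) \frac{1}{7} \frac{1}{1 + 7}} = \frac{1}{\left(-65\right) \frac{1}{7} \cdot \frac{1}{8}} = \frac{1}{- \frac{65}{56}} = - \frac{56}{65}$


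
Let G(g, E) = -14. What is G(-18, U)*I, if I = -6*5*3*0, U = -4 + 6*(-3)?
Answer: 0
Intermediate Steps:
U = -22 (U = -4 - 18 = -22)
I = 0 (I = -90*0 = -6*0 = 0)
G(-18, U)*I = -14*0 = 0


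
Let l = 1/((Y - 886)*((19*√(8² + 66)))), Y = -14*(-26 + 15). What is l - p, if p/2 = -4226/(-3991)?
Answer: -8452/3991 - √130/1808040 ≈ -2.1178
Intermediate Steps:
Y = 154 (Y = -14*(-11) = 154)
p = 8452/3991 (p = 2*(-4226/(-3991)) = 2*(-4226*(-1/3991)) = 2*(4226/3991) = 8452/3991 ≈ 2.1178)
l = -√130/1808040 (l = 1/((154 - 886)*((19*√(8² + 66)))) = 1/((-732)*((19*√(64 + 66)))) = -√130/2470/732 = -√130/1808040 ≈ -6.3061e-6)
l - p = -√130/1808040 - 1*8452/3991 = -√130/1808040 - 8452/3991 = -8452/3991 - √130/1808040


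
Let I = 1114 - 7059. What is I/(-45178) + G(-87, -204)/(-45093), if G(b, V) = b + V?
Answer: 93741561/679070518 ≈ 0.13804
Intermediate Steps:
I = -5945
G(b, V) = V + b
I/(-45178) + G(-87, -204)/(-45093) = -5945/(-45178) + (-204 - 87)/(-45093) = -5945*(-1/45178) - 291*(-1/45093) = 5945/45178 + 97/15031 = 93741561/679070518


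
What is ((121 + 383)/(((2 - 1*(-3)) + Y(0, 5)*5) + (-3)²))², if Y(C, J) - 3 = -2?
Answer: 254016/361 ≈ 703.65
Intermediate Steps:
Y(C, J) = 1 (Y(C, J) = 3 - 2 = 1)
((121 + 383)/(((2 - 1*(-3)) + Y(0, 5)*5) + (-3)²))² = ((121 + 383)/(((2 - 1*(-3)) + 1*5) + (-3)²))² = (504/(((2 + 3) + 5) + 9))² = (504/((5 + 5) + 9))² = (504/(10 + 9))² = (504/19)² = 254016/361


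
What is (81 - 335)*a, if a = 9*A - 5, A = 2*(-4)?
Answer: 19558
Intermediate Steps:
A = -8
a = -77 (a = 9*(-8) - 5 = -72 - 5 = -77)
(81 - 335)*a = (81 - 335)*(-77) = -254*(-77) = 19558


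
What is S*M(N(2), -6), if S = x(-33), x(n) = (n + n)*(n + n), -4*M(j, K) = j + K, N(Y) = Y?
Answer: 4356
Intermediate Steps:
M(j, K) = -K/4 - j/4 (M(j, K) = -(j + K)/4 = -(K + j)/4 = -K/4 - j/4)
x(n) = 4*n² (x(n) = (2*n)*(2*n) = 4*n²)
S = 4356 (S = 4*(-33)² = 4*1089 = 4356)
S*M(N(2), -6) = 4356*(-¼*(-6) - ¼*2) = 4356*(3/2 - ½) = 4356*1 = 4356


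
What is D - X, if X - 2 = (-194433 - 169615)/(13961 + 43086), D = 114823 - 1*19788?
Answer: 5421711599/57047 ≈ 95039.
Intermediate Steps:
D = 95035 (D = 114823 - 19788 = 95035)
X = -249954/57047 (X = 2 + (-194433 - 169615)/(13961 + 43086) = 2 - 364048/57047 = -249954/57047 ≈ -4.3815)
D - X = 95035 - 1*(-249954/57047) = 95035 + 249954/57047 = 5421711599/57047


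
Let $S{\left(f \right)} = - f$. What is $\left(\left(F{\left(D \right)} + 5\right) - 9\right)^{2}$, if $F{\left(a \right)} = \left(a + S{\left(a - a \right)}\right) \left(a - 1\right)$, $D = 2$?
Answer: $4$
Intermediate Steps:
$F{\left(a \right)} = a \left(-1 + a\right)$ ($F{\left(a \right)} = \left(a - \left(a - a\right)\right) \left(a - 1\right) = \left(a - 0\right) \left(-1 + a\right) = \left(a + 0\right) \left(-1 + a\right) = a \left(-1 + a\right)$)
$\left(\left(F{\left(D \right)} + 5\right) - 9\right)^{2} = \left(\left(2 \left(-1 + 2\right) + 5\right) - 9\right)^{2} = \left(\left(2 \cdot 1 + 5\right) - 9\right)^{2} = \left(\left(2 + 5\right) - 9\right)^{2} = \left(7 - 9\right)^{2} = \left(-2\right)^{2} = 4$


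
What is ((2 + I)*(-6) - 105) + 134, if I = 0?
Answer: 17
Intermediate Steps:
((2 + I)*(-6) - 105) + 134 = ((2 + 0)*(-6) - 105) + 134 = (2*(-6) - 105) + 134 = (-12 - 105) + 134 = -117 + 134 = 17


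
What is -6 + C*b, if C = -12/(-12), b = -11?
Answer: -17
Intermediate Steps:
C = 1 (C = -12*(-1/12) = 1)
-6 + C*b = -6 + 1*(-11) = -6 - 11 = -17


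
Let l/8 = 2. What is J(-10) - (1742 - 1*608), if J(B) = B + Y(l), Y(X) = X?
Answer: -1128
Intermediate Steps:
l = 16 (l = 8*2 = 16)
J(B) = 16 + B (J(B) = B + 16 = 16 + B)
J(-10) - (1742 - 1*608) = (16 - 10) - (1742 - 1*608) = 6 - (1742 - 608) = 6 - 1*1134 = 6 - 1134 = -1128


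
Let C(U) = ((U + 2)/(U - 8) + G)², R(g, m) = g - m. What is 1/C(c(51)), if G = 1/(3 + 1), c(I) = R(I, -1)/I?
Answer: 126736/4225 ≈ 29.997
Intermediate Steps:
c(I) = (1 + I)/I (c(I) = (I - 1*(-1))/I = (I + 1)/I = (1 + I)/I)
G = ¼ (G = 1/4 = ¼ ≈ 0.25000)
C(U) = (¼ + (2 + U)/(-8 + U))² (C(U) = ((U + 2)/(U - 8) + ¼)² = ((2 + U)/(-8 + U) + ¼)² = (¼ + (2 + U)/(-8 + U))²)
1/C(c(51)) = 1/(25*((1 + 51)/51)²/(16*(-8 + (1 + 51)/51)²)) = 1/(25*((1/51)*52)²/(16*(-8 + (1/51)*52)²)) = 1/(25*(52/51)²/(16*(-8 + 52/51)²)) = 1/((25/16)*(2704/2601)/(-356/51)²) = 1/((25/16)*(2704/2601)*(2601/126736)) = 1/(4225/126736) = 126736/4225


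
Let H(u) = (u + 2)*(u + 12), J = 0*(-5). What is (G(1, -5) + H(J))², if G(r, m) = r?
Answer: 625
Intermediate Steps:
J = 0
H(u) = (2 + u)*(12 + u)
(G(1, -5) + H(J))² = (1 + (24 + 0² + 14*0))² = (1 + (24 + 0 + 0))² = (1 + 24)² = 25² = 625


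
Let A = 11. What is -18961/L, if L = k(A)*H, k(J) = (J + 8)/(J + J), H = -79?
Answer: 417142/1501 ≈ 277.91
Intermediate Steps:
k(J) = (8 + J)/(2*J) (k(J) = (8 + J)/((2*J)) = (8 + J)*(1/(2*J)) = (8 + J)/(2*J))
L = -1501/22 (L = ((½)*(8 + 11)/11)*(-79) = ((½)*(1/11)*19)*(-79) = (19/22)*(-79) = -1501/22 ≈ -68.227)
-18961/L = -18961/(-1501/22) = -18961*(-22/1501) = 417142/1501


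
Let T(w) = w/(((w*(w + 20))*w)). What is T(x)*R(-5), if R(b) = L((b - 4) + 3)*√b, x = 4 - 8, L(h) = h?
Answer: 3*I*√5/32 ≈ 0.20963*I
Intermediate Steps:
x = -4
R(b) = √b*(-1 + b) (R(b) = ((b - 4) + 3)*√b = ((-4 + b) + 3)*√b = (-1 + b)*√b = √b*(-1 + b))
T(w) = 1/(w*(20 + w)) (T(w) = w/(((w*(20 + w))*w)) = w/((w²*(20 + w))) = w*(1/(w²*(20 + w))) = 1/(w*(20 + w)))
T(x)*R(-5) = (1/((-4)*(20 - 4)))*(√(-5)*(-1 - 5)) = (-¼/16)*((I*√5)*(-6)) = (-¼*1/16)*(-6*I*√5) = -(-3)*I*√5/32 = 3*I*√5/32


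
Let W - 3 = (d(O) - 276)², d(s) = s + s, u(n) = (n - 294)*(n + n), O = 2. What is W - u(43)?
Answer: 95573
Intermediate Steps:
u(n) = 2*n*(-294 + n) (u(n) = (-294 + n)*(2*n) = 2*n*(-294 + n))
d(s) = 2*s
W = 73987 (W = 3 + (2*2 - 276)² = 3 + (4 - 276)² = 3 + (-272)² = 3 + 73984 = 73987)
W - u(43) = 73987 - 2*43*(-294 + 43) = 73987 - 2*43*(-251) = 73987 - 1*(-21586) = 73987 + 21586 = 95573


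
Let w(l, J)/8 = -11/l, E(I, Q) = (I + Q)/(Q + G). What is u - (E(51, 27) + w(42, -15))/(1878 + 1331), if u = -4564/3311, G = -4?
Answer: -1010861542/733124931 ≈ -1.3788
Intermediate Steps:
E(I, Q) = (I + Q)/(-4 + Q) (E(I, Q) = (I + Q)/(Q - 4) = (I + Q)/(-4 + Q))
w(l, J) = -88/l (w(l, J) = 8*(-11/l) = -88/l)
u = -652/473 (u = -4564*1/3311 = -652/473 ≈ -1.3784)
u - (E(51, 27) + w(42, -15))/(1878 + 1331) = -652/473 - ((51 + 27)/(-4 + 27) - 88/42)/(1878 + 1331) = -652/473 - (78/23 - 88*1/42)/3209 = -652/473 - ((1/23)*78 - 44/21)/3209 = -652/473 - (78/23 - 44/21)/3209 = -652/473 - 626/(483*3209) = -652/473 - 1*626/1549947 = -652/473 - 626/1549947 = -1010861542/733124931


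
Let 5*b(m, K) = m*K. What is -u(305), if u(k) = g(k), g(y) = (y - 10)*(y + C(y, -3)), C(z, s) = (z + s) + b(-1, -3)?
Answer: -179242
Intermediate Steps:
b(m, K) = K*m/5 (b(m, K) = (m*K)/5 = (K*m)/5 = K*m/5)
C(z, s) = 3/5 + s + z (C(z, s) = (z + s) + (1/5)*(-3)*(-1) = (s + z) + 3/5 = 3/5 + s + z)
g(y) = (-10 + y)*(-12/5 + 2*y) (g(y) = (y - 10)*(y + (3/5 - 3 + y)) = (-10 + y)*(y + (-12/5 + y)) = (-10 + y)*(-12/5 + 2*y))
u(k) = 24 + 2*k**2 - 112*k/5
-u(305) = -(24 + 2*305**2 - 112/5*305) = -(24 + 2*93025 - 6832) = -(24 + 186050 - 6832) = -1*179242 = -179242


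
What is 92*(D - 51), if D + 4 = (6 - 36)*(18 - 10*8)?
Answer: 166060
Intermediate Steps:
D = 1856 (D = -4 + (6 - 36)*(18 - 10*8) = -4 - 30*(18 - 80) = -4 - 30*(-62) = -4 + 1860 = 1856)
92*(D - 51) = 92*(1856 - 51) = 92*1805 = 166060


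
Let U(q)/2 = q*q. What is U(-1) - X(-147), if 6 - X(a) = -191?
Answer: -195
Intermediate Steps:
X(a) = 197 (X(a) = 6 - 1*(-191) = 6 + 191 = 197)
U(q) = 2*q**2 (U(q) = 2*(q*q) = 2*q**2)
U(-1) - X(-147) = 2*(-1)**2 - 1*197 = 2*1 - 197 = 2 - 197 = -195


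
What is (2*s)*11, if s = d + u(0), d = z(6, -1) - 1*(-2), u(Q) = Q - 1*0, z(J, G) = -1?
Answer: 22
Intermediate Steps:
u(Q) = Q (u(Q) = Q + 0 = Q)
d = 1 (d = -1 - 1*(-2) = -1 + 2 = 1)
s = 1 (s = 1 + 0 = 1)
(2*s)*11 = (2*1)*11 = 2*11 = 22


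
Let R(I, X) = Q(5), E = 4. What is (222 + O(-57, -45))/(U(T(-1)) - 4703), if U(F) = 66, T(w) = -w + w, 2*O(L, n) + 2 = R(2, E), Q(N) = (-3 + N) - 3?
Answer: -441/9274 ≈ -0.047552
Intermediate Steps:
Q(N) = -6 + N
R(I, X) = -1 (R(I, X) = -6 + 5 = -1)
O(L, n) = -3/2 (O(L, n) = -1 + (½)*(-1) = -1 - ½ = -3/2)
T(w) = 0
(222 + O(-57, -45))/(U(T(-1)) - 4703) = (222 - 3/2)/(66 - 4703) = (441/2)/(-4637) = (441/2)*(-1/4637) = -441/9274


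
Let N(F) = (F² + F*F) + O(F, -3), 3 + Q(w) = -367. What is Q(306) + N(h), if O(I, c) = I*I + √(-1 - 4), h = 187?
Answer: 104537 + I*√5 ≈ 1.0454e+5 + 2.2361*I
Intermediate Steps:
Q(w) = -370 (Q(w) = -3 - 367 = -370)
O(I, c) = I² + I*√5 (O(I, c) = I² + √(-5) = I² + I*√5)
N(F) = 3*F² + I*√5 (N(F) = (F² + F*F) + (F² + I*√5) = (F² + F²) + (F² + I*√5) = 2*F² + (F² + I*√5) = 3*F² + I*√5)
Q(306) + N(h) = -370 + (3*187² + I*√5) = -370 + (3*34969 + I*√5) = -370 + (104907 + I*√5) = 104537 + I*√5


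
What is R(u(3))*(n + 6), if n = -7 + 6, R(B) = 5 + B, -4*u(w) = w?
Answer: 85/4 ≈ 21.250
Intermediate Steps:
u(w) = -w/4
n = -1
R(u(3))*(n + 6) = (5 - ¼*3)*(-1 + 6) = (5 - ¾)*5 = (17/4)*5 = 85/4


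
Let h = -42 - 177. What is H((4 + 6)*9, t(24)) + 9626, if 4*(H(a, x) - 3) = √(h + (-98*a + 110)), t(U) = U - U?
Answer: 9629 + I*√8929/4 ≈ 9629.0 + 23.623*I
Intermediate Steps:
h = -219
t(U) = 0
H(a, x) = 3 + √(-109 - 98*a)/4 (H(a, x) = 3 + √(-219 + (-98*a + 110))/4 = 3 + √(-219 + (110 - 98*a))/4 = 3 + √(-109 - 98*a)/4)
H((4 + 6)*9, t(24)) + 9626 = (3 + √(-109 - 98*(4 + 6)*9)/4) + 9626 = (3 + √(-109 - 980*9)/4) + 9626 = (3 + √(-109 - 98*90)/4) + 9626 = (3 + √(-109 - 8820)/4) + 9626 = (3 + √(-8929)/4) + 9626 = (3 + (I*√8929)/4) + 9626 = (3 + I*√8929/4) + 9626 = 9629 + I*√8929/4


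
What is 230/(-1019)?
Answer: -230/1019 ≈ -0.22571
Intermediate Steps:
230/(-1019) = 230*(-1/1019) = -230/1019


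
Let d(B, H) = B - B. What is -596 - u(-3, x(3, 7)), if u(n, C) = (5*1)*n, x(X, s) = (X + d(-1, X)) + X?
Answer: -581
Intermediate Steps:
d(B, H) = 0
x(X, s) = 2*X (x(X, s) = (X + 0) + X = X + X = 2*X)
u(n, C) = 5*n
-596 - u(-3, x(3, 7)) = -596 - 5*(-3) = -596 - 1*(-15) = -596 + 15 = -581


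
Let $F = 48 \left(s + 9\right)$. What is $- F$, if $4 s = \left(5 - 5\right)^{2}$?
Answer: $-432$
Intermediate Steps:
$s = 0$ ($s = \frac{\left(5 - 5\right)^{2}}{4} = \frac{0^{2}}{4} = \frac{1}{4} \cdot 0 = 0$)
$F = 432$ ($F = 48 \left(0 + 9\right) = 48 \cdot 9 = 432$)
$- F = \left(-1\right) 432 = -432$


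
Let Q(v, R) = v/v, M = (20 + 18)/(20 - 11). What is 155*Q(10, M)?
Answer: 155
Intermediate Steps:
M = 38/9 ≈ 4.2222
Q(v, R) = 1
155*Q(10, M) = 155*1 = 155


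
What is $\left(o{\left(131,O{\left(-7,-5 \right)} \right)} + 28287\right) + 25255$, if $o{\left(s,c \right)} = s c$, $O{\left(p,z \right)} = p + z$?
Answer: $51970$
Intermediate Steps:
$o{\left(s,c \right)} = c s$
$\left(o{\left(131,O{\left(-7,-5 \right)} \right)} + 28287\right) + 25255 = \left(\left(-7 - 5\right) 131 + 28287\right) + 25255 = \left(\left(-12\right) 131 + 28287\right) + 25255 = \left(-1572 + 28287\right) + 25255 = 26715 + 25255 = 51970$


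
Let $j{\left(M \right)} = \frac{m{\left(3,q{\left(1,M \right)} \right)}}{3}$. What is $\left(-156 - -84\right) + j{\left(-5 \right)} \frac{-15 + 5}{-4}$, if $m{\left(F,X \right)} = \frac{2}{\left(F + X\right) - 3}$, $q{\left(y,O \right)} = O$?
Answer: $- \frac{217}{3} \approx -72.333$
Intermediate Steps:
$m{\left(F,X \right)} = \frac{2}{-3 + F + X}$
$j{\left(M \right)} = \frac{2}{3 M}$ ($j{\left(M \right)} = \frac{2 \frac{1}{-3 + 3 + M}}{3} = \frac{2}{M} \frac{1}{3} = \frac{2}{3 M}$)
$\left(-156 - -84\right) + j{\left(-5 \right)} \frac{-15 + 5}{-4} = \left(-156 - -84\right) + \frac{2}{3 \left(-5\right)} \frac{-15 + 5}{-4} = \left(-156 + 84\right) + \frac{2}{3} \left(- \frac{1}{5}\right) \left(\left(-10\right) \left(- \frac{1}{4}\right)\right) = -72 - \frac{1}{3} = - \frac{217}{3}$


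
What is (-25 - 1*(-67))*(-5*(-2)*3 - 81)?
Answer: -2142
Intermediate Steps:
(-25 - 1*(-67))*(-5*(-2)*3 - 81) = (-25 + 67)*(10*3 - 81) = 42*(30 - 81) = 42*(-51) = -2142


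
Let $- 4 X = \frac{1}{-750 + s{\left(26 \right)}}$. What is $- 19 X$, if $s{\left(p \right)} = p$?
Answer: $- \frac{19}{2896} \approx -0.0065608$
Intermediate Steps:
$X = \frac{1}{2896}$ ($X = - \frac{1}{4 \left(-750 + 26\right)} = - \frac{1}{4 \left(-724\right)} = \left(- \frac{1}{4}\right) \left(- \frac{1}{724}\right) = \frac{1}{2896} \approx 0.0003453$)
$- 19 X = \left(-19\right) \frac{1}{2896} = - \frac{19}{2896}$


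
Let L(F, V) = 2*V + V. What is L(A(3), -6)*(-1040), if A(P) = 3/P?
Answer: 18720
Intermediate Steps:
L(F, V) = 3*V
L(A(3), -6)*(-1040) = (3*(-6))*(-1040) = -18*(-1040) = 18720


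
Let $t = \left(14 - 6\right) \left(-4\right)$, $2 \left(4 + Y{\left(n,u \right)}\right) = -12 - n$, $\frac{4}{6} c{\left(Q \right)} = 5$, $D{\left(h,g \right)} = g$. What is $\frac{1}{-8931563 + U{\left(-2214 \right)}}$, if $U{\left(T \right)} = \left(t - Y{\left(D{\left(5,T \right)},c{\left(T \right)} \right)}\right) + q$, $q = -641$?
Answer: $- \frac{1}{8933333} \approx -1.1194 \cdot 10^{-7}$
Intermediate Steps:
$c{\left(Q \right)} = \frac{15}{2}$ ($c{\left(Q \right)} = \frac{3}{2} \cdot 5 = \frac{15}{2}$)
$Y{\left(n,u \right)} = -10 - \frac{n}{2}$ ($Y{\left(n,u \right)} = -4 + \frac{-12 - n}{2} = -4 - \left(6 + \frac{n}{2}\right) = -10 - \frac{n}{2}$)
$t = -32$ ($t = 8 \left(-4\right) = -32$)
$U{\left(T \right)} = -663 + \frac{T}{2}$ ($U{\left(T \right)} = \left(-32 - \left(-10 - \frac{T}{2}\right)\right) - 641 = \left(-32 + \left(10 + \frac{T}{2}\right)\right) - 641 = \left(-22 + \frac{T}{2}\right) - 641 = -663 + \frac{T}{2}$)
$\frac{1}{-8931563 + U{\left(-2214 \right)}} = \frac{1}{-8931563 + \left(-663 + \frac{1}{2} \left(-2214\right)\right)} = \frac{1}{-8931563 - 1770} = \frac{1}{-8933333} = - \frac{1}{8933333}$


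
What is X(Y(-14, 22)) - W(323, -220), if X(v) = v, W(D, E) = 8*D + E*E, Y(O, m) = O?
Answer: -50998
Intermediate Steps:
W(D, E) = E² + 8*D (W(D, E) = 8*D + E² = E² + 8*D)
X(Y(-14, 22)) - W(323, -220) = -14 - ((-220)² + 8*323) = -14 - (48400 + 2584) = -14 - 1*50984 = -14 - 50984 = -50998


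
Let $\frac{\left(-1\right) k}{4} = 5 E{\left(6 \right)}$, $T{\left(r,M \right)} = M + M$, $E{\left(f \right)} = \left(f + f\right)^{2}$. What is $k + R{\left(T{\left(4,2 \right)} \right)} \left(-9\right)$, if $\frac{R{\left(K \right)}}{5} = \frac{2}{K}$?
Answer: $- \frac{5805}{2} \approx -2902.5$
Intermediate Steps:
$E{\left(f \right)} = 4 f^{2}$ ($E{\left(f \right)} = \left(2 f\right)^{2} = 4 f^{2}$)
$T{\left(r,M \right)} = 2 M$
$R{\left(K \right)} = \frac{10}{K}$ ($R{\left(K \right)} = 5 \frac{2}{K} = \frac{10}{K}$)
$k = -2880$ ($k = - 4 \cdot 5 \cdot 4 \cdot 6^{2} = - 4 \cdot 5 \cdot 4 \cdot 36 = - 4 \cdot 5 \cdot 144 = \left(-4\right) 720 = -2880$)
$k + R{\left(T{\left(4,2 \right)} \right)} \left(-9\right) = -2880 + \frac{10}{2 \cdot 2} \left(-9\right) = -2880 + \frac{10}{4} \left(-9\right) = -2880 + 10 \cdot \frac{1}{4} \left(-9\right) = -2880 + \frac{5}{2} \left(-9\right) = -2880 - \frac{45}{2} = - \frac{5805}{2}$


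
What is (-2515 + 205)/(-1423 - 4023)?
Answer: 165/389 ≈ 0.42416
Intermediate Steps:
(-2515 + 205)/(-1423 - 4023) = -2310/(-5446) = -2310*(-1/5446) = 165/389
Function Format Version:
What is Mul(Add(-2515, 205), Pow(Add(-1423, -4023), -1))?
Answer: Rational(165, 389) ≈ 0.42416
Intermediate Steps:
Mul(Add(-2515, 205), Pow(Add(-1423, -4023), -1)) = Mul(-2310, Pow(-5446, -1)) = Mul(-2310, Rational(-1, 5446)) = Rational(165, 389)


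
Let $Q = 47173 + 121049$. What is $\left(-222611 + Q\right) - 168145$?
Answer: $-222534$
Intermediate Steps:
$Q = 168222$
$\left(-222611 + Q\right) - 168145 = \left(-222611 + 168222\right) - 168145 = -54389 - 168145 = -222534$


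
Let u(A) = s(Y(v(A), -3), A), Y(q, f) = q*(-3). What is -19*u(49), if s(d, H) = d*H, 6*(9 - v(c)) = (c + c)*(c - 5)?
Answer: -1982099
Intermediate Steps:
v(c) = 9 - c*(-5 + c)/3 (v(c) = 9 - (c + c)*(c - 5)/6 = 9 - 2*c*(-5 + c)/6 = 9 - c*(-5 + c)/3)
Y(q, f) = -3*q
s(d, H) = H*d
u(A) = A*(-27 + A**2 - 5*A) (u(A) = A*(-3*(9 - A**2/3 + 5*A/3)) = A*(-27 + A**2 - 5*A))
-19*u(49) = -931*(-27 + 49**2 - 5*49) = -931*(-27 + 2401 - 245) = -931*2129 = -19*104321 = -1982099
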